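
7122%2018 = 1068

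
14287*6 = 85722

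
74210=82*905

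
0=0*366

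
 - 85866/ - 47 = 85866/47= 1826.94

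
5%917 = 5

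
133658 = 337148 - 203490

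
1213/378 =1213/378=3.21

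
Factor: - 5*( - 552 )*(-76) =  -209760 = - 2^5*3^1*5^1 * 19^1* 23^1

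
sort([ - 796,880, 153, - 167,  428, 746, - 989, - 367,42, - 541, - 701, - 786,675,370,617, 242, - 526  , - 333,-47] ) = [ - 989,-796, - 786, - 701,-541 , - 526, - 367 , - 333, - 167, - 47,42, 153, 242, 370  ,  428, 617,  675, 746 , 880 ]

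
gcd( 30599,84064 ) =37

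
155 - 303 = - 148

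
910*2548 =2318680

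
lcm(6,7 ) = 42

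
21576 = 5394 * 4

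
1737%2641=1737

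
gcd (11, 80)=1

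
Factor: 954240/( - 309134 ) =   -  960/311 = -  2^6*3^1*5^1*311^(  -  1)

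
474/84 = 79/14 = 5.64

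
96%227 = 96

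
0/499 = 0 = 0.00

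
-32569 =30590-63159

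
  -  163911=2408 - 166319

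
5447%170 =7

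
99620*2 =199240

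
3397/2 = 1698 + 1/2 = 1698.50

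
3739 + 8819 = 12558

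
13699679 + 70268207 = 83967886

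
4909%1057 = 681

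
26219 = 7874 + 18345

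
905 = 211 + 694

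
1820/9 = 1820/9 = 202.22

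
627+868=1495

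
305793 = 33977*9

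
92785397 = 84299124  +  8486273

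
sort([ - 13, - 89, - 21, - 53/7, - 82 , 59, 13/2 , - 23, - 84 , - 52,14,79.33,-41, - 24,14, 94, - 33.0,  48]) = [ - 89, - 84, - 82 , - 52,  -  41, - 33.0,-24, - 23, - 21, - 13, - 53/7,  13/2, 14, 14 , 48,  59,79.33,94]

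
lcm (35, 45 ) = 315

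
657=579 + 78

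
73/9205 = 73/9205 = 0.01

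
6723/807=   2241/269 =8.33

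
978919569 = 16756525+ 962163044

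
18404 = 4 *4601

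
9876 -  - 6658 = 16534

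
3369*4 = 13476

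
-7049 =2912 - 9961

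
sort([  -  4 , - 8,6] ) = [ - 8, - 4, 6 ] 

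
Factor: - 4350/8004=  - 25/46=- 2^( - 1 )*5^2*23^( - 1 ) 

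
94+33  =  127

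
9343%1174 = 1125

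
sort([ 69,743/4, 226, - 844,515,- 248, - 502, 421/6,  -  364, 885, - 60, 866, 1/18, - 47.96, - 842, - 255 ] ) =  [ - 844, - 842, - 502, - 364,-255, - 248,-60,-47.96,1/18,69, 421/6, 743/4, 226, 515,866, 885]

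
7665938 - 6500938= 1165000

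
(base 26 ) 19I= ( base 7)2464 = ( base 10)928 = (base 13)565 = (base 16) 3A0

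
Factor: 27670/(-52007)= -2^1*5^1 * 131^( - 1 ) * 397^( - 1)*2767^1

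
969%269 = 162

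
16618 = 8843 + 7775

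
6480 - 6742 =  - 262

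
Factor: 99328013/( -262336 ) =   -  2^(  -  6 )* 4099^ (- 1 ) * 99328013^1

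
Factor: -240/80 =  - 3 = - 3^1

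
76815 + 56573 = 133388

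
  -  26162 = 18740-44902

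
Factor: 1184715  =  3^2*5^1*7^1*3761^1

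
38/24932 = 19/12466 = 0.00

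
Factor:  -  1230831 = -3^2*7^2*2791^1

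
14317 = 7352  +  6965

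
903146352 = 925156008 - 22009656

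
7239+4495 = 11734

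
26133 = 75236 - 49103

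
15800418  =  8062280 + 7738138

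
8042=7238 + 804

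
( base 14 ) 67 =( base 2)1011011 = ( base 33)2p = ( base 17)56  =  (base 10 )91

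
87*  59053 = 5137611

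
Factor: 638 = 2^1*11^1* 29^1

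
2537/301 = 8 + 3/7  =  8.43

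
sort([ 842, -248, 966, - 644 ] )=[ - 644, -248,842, 966 ] 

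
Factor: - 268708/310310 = - 394/455= -  2^1*5^( - 1 )*7^( - 1 ) * 13^( - 1 )*197^1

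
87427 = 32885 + 54542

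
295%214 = 81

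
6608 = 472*14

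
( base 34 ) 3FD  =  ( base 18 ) C5D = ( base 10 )3991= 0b111110010111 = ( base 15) 12b1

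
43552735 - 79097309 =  - 35544574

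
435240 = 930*468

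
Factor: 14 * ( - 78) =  - 2^2*3^1 * 7^1*13^1= -1092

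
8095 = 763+7332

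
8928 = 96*93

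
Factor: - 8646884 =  - 2^2*89^1*107^1*227^1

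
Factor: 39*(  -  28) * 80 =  - 2^6*3^1*5^1*7^1 * 13^1 = - 87360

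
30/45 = 2/3 = 0.67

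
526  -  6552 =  - 6026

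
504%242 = 20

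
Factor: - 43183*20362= - 879292246 = - 2^1*7^1*31^1*199^1 * 10181^1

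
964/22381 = 964/22381 = 0.04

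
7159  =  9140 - 1981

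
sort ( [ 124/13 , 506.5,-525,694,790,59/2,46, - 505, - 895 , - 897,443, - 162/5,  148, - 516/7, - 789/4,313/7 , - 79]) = [ - 897,- 895, - 525, - 505  , - 789/4, - 79,-516/7 ,-162/5, 124/13,59/2,313/7,46, 148, 443, 506.5, 694, 790]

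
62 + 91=153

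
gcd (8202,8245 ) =1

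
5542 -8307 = -2765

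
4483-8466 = - 3983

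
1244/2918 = 622/1459 = 0.43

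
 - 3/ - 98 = 3/98 = 0.03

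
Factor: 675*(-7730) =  - 2^1*3^3*5^3*773^1 = -  5217750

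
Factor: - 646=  - 2^1 * 17^1*19^1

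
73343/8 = 73343/8 = 9167.88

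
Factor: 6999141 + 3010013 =2^1 * 71^1*70487^1  =  10009154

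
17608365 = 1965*8961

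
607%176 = 79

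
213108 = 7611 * 28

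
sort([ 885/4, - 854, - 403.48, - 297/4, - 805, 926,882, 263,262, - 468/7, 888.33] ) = [ - 854, -805, - 403.48, - 297/4, - 468/7,885/4,262, 263,882,  888.33, 926]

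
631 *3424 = 2160544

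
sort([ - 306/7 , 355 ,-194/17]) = [ -306/7 ,-194/17, 355]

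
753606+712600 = 1466206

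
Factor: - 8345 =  - 5^1*1669^1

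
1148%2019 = 1148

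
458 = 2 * 229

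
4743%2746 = 1997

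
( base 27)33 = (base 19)48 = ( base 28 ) 30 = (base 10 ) 84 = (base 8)124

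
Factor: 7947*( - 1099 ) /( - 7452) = 2^ ( - 2) * 3^ ( - 2)*7^1*23^( - 1)*157^1*883^1= 970417/828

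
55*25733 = 1415315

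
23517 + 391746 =415263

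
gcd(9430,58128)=2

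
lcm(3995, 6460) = 303620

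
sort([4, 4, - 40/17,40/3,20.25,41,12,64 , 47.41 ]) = [ - 40/17, 4,4 , 12,40/3,20.25,41,47.41  ,  64]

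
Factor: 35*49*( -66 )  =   - 113190  =  - 2^1*3^1*5^1*7^3*11^1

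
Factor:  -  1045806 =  - 2^1*3^1*17^1*10253^1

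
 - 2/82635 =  - 1 + 82633/82635 = - 0.00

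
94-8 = 86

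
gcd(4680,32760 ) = 4680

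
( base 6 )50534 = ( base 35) 5fw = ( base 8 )15032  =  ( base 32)6GQ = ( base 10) 6682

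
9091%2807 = 670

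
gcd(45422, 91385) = 1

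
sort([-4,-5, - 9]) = [-9, - 5, - 4]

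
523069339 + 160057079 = 683126418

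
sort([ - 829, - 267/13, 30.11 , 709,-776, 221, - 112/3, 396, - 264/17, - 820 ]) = [  -  829, - 820, - 776, - 112/3, - 267/13, -264/17, 30.11,221,  396,  709]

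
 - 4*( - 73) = 292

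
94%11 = 6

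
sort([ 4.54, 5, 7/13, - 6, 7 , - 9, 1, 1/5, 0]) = [-9, - 6,0  ,  1/5, 7/13, 1, 4.54, 5, 7] 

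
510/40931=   510/40931 = 0.01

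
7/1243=7/1243 = 0.01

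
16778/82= 204+25/41 = 204.61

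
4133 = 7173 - 3040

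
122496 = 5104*24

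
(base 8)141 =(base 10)97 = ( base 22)49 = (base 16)61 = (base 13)76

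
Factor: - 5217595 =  - 5^1* 227^1 *4597^1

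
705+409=1114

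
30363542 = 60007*506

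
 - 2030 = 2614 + - 4644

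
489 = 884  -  395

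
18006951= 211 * 85341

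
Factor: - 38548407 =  - 3^1*31^1 * 457^1 *907^1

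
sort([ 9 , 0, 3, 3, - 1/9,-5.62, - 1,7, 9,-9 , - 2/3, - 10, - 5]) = [ - 10, - 9,  -  5.62, -5, -1, - 2/3, - 1/9, 0,3, 3, 7, 9 , 9]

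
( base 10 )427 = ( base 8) 653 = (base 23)ID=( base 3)120211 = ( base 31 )DO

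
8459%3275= 1909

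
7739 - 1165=6574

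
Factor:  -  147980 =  - 2^2*5^1*7^2*151^1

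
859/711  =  1 + 148/711 = 1.21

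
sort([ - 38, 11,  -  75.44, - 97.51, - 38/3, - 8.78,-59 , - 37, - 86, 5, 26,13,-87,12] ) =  [ - 97.51,-87, - 86, - 75.44, - 59, - 38,-37,  -  38/3,-8.78,5,11,12,  13, 26 ]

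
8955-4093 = 4862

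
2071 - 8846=- 6775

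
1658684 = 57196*29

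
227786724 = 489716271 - 261929547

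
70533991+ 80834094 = 151368085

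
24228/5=4845 + 3/5 =4845.60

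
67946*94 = 6386924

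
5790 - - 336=6126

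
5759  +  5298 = 11057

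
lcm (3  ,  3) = 3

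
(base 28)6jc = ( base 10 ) 5248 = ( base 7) 21205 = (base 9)7171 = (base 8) 12200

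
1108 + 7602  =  8710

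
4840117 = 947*5111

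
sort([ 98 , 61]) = [61 , 98]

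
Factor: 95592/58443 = 2^3  *  11^( - 2)*23^( - 1)*569^1 = 4552/2783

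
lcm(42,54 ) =378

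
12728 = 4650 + 8078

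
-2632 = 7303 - 9935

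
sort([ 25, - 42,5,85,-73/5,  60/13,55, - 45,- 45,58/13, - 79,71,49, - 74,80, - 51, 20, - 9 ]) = [ - 79,- 74, - 51, - 45 ,-45, - 42 ,  -  73/5, - 9, 58/13, 60/13,5,20,25,49,  55,71, 80,85 ] 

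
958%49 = 27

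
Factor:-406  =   - 2^1 * 7^1 * 29^1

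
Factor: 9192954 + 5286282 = 14479236= 2^2  *3^4*23^1* 29^1  *  67^1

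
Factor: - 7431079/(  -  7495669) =89^( - 1)*139^1*193^1*277^1 * 84221^( - 1 ) 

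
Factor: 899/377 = 31/13  =  13^( - 1)*31^1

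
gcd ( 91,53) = 1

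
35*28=980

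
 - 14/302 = - 1 + 144/151=- 0.05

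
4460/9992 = 1115/2498= 0.45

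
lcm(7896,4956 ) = 465864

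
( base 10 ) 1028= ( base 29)16d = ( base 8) 2004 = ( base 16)404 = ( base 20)2B8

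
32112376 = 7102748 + 25009628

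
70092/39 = 1797 +3/13 = 1797.23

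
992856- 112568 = 880288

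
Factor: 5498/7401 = 2^1*3^( - 1)*2467^(  -  1 )*2749^1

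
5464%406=186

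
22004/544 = 5501/136 = 40.45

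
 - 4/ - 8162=2/4081 = 0.00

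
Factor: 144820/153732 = 65/69 = 3^( - 1)*5^1*13^1*23^(-1 )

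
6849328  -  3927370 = 2921958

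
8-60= - 52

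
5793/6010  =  5793/6010 = 0.96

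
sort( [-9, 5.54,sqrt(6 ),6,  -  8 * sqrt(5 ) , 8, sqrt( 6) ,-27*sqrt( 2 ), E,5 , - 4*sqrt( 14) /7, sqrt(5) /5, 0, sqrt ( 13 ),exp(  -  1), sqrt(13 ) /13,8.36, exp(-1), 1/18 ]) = [ - 27*sqrt(  2), - 8  *  sqrt(5) ,-9, - 4*sqrt( 14)/7, 0 , 1/18,sqrt( 13) /13,exp( - 1),exp ( - 1 ), sqrt(5) /5, sqrt( 6), sqrt(6), E, sqrt( 13 ),5, 5.54,6, 8,8.36]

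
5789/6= 964 + 5/6=964.83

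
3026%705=206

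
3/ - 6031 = - 3/6031 = - 0.00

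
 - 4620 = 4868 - 9488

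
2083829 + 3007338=5091167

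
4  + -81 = - 77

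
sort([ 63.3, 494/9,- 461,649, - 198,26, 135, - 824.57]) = [ - 824.57, - 461, - 198, 26,494/9,63.3,135,649 ]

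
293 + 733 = 1026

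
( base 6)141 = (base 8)75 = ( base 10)61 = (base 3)2021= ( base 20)31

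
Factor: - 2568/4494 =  - 4/7 = -2^2*7^(- 1)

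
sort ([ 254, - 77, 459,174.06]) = [ - 77,174.06, 254, 459] 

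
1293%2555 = 1293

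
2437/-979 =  - 3 + 500/979 = -2.49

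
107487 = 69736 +37751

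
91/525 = 13/75 = 0.17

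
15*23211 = 348165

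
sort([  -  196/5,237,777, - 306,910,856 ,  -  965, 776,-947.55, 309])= [ - 965, - 947.55 , - 306,  -  196/5,237,309, 776, 777, 856, 910 ]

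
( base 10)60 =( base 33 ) 1R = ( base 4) 330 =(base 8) 74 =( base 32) 1S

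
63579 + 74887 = 138466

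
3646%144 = 46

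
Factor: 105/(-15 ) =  - 7 = -  7^1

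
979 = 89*11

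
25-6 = 19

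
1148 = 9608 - 8460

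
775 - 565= 210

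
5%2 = 1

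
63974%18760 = 7694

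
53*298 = 15794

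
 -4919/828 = - 4919/828=- 5.94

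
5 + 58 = 63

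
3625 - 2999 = 626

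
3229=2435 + 794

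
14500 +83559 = 98059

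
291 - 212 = 79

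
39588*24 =950112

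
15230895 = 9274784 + 5956111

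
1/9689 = 1/9689 = 0.00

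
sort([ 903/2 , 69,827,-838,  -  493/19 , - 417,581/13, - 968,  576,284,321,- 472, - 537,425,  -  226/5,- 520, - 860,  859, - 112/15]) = [ - 968,  -  860 , - 838, - 537,-520, - 472 , - 417, - 226/5, - 493/19 , - 112/15, 581/13 , 69,284, 321, 425,903/2,576 , 827,859]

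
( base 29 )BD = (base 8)514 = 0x14C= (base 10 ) 332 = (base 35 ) 9H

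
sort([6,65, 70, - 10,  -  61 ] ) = [ - 61, - 10,6,  65,70] 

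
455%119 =98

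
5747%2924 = 2823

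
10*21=210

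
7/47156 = 7/47156= 0.00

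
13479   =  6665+6814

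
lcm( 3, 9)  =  9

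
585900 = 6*97650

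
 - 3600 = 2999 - 6599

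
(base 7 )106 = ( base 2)110111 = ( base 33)1M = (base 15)3A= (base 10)55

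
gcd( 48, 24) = 24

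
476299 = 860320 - 384021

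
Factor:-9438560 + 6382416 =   -  2^4*7^1*13^1*2099^1= - 3056144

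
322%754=322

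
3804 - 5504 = -1700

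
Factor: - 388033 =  - 23^1*16871^1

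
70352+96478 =166830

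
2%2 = 0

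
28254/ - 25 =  - 1131 + 21/25 = - 1130.16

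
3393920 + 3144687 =6538607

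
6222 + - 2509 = 3713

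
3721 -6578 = - 2857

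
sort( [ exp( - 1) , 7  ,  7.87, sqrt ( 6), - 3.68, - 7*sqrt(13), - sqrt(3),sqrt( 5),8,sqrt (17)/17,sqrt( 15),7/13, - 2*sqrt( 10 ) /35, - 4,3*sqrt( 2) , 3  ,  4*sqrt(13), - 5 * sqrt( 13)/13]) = [ - 7*sqrt( 13 ), - 4, - 3.68, - sqrt( 3 ), - 5*sqrt( 13 ) /13, - 2*sqrt(10) /35,  sqrt (17 )/17,exp( - 1), 7/13,sqrt (5 ), sqrt(6),3,sqrt(15 ),3*sqrt(2),7,7.87 , 8,4 * sqrt( 13) ] 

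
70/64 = 35/32 = 1.09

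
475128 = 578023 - 102895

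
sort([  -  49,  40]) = [ -49, 40 ] 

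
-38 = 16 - 54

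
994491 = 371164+623327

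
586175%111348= 29435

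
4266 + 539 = 4805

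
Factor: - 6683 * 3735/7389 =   -  5^1*41^1*83^1 * 163^1*821^( -1 ) = - 2773445/821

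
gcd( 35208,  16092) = 108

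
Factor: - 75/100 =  - 3/4 = - 2^( - 2)*3^1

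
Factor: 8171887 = 71^1*179^1*643^1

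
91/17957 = 91/17957 =0.01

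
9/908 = 9/908 =0.01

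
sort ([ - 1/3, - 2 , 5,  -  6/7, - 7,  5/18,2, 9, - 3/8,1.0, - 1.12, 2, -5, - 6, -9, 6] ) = [ -9,- 7, - 6, - 5 , - 2,- 1.12, -6/7, - 3/8,  -  1/3, 5/18, 1.0, 2,2 , 5,6 , 9] 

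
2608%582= 280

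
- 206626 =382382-589008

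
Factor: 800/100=8 = 2^3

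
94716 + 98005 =192721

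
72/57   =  24/19  =  1.26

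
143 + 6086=6229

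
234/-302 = -1 + 34/151=- 0.77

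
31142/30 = 1038+ 1/15 = 1038.07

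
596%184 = 44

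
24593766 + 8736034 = 33329800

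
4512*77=347424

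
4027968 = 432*9324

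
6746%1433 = 1014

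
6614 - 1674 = 4940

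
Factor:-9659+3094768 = 17^1*173^1*1049^1 = 3085109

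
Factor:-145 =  - 5^1*29^1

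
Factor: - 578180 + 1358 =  - 2^1*3^1*96137^1 = -576822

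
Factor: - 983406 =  - 2^1*3^1*163901^1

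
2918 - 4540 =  - 1622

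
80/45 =1+7/9 = 1.78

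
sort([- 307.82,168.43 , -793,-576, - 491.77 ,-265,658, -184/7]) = [- 793, - 576 , - 491.77,-307.82, - 265, - 184/7,168.43,658]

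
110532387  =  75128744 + 35403643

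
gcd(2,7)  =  1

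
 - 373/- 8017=373/8017 = 0.05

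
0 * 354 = 0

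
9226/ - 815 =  - 12 + 554/815 = - 11.32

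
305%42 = 11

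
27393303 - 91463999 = - 64070696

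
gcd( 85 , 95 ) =5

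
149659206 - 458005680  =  - 308346474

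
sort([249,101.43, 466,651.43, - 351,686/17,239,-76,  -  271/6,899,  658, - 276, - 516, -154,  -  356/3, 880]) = [ - 516, - 351,-276,-154, - 356/3, -76, - 271/6, 686/17,101.43,239, 249,466, 651.43 , 658,880 , 899]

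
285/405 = 19/27 = 0.70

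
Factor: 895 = 5^1*179^1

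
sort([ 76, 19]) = [19,76]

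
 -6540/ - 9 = 726 + 2/3 = 726.67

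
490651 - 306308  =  184343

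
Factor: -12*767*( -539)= 2^2*3^1*7^2*11^1*13^1*59^1 = 4960956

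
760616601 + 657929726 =1418546327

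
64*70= 4480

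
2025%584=273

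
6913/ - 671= - 11 + 468/671= - 10.30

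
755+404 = 1159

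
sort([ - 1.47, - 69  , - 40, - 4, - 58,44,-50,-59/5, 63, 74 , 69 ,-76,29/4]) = [ - 76, - 69,  -  58,- 50,-40,-59/5 ,-4,-1.47,29/4 , 44, 63, 69,  74]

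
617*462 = 285054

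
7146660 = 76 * 94035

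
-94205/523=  - 94205/523 = - 180.12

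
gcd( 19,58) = 1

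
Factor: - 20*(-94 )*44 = 2^5*5^1*11^1*47^1= 82720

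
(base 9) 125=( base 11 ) 95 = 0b1101000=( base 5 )404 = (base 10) 104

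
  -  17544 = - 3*5848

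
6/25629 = 2/8543  =  0.00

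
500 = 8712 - 8212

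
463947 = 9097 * 51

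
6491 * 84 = 545244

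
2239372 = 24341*92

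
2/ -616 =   -  1/308 = - 0.00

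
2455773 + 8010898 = 10466671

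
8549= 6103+2446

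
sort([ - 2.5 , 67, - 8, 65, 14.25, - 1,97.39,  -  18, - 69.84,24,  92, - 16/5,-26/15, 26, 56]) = [-69.84, - 18,  -  8,-16/5, - 2.5,  -  26/15 , - 1, 14.25,24 , 26,56, 65,  67, 92,  97.39 ]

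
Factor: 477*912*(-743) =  - 323222832 =-2^4*3^3*19^1*53^1*743^1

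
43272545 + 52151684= 95424229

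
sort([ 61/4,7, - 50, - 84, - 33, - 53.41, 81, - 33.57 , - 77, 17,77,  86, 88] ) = [ - 84, - 77,-53.41, - 50 , - 33.57 , - 33,  7, 61/4, 17 , 77,  81,86,  88]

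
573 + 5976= 6549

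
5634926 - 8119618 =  - 2484692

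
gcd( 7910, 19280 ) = 10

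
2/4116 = 1/2058 = 0.00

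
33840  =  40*846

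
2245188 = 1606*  1398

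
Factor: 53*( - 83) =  - 4399 = - 53^1*83^1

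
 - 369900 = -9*41100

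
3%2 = 1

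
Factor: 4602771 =3^3*170473^1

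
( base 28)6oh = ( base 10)5393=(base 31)5IU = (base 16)1511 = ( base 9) 7352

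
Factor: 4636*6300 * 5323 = 2^4*3^2*5^2*7^1 * 19^1*61^1 * 5323^1 = 155467796400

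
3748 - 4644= - 896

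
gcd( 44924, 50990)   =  2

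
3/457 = 3/457 = 0.01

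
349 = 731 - 382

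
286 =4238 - 3952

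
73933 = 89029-15096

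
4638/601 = 7 + 431/601= 7.72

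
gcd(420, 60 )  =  60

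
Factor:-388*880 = -2^6* 5^1*11^1* 97^1 = - 341440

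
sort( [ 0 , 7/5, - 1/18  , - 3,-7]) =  [ - 7, - 3, - 1/18  ,  0,7/5]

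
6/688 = 3/344  =  0.01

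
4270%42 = 28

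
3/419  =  3/419 = 0.01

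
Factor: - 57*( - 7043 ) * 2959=3^1 * 11^1*19^1*269^1*7043^1=1187893509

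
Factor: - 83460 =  - 2^2 * 3^1*5^1*13^1 * 107^1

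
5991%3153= 2838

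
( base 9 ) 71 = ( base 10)64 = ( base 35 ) 1T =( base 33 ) 1v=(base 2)1000000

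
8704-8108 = 596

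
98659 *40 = 3946360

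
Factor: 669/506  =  2^(-1) * 3^1*11^( - 1 )*23^( - 1) * 223^1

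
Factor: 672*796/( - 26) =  - 2^6*3^1*7^1 * 13^( - 1)*199^1 = -  267456/13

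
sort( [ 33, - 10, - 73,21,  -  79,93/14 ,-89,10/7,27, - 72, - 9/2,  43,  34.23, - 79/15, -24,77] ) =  [ - 89,  -  79,  -  73, - 72, - 24, - 10,-79/15,-9/2,10/7, 93/14,21, 27,  33,34.23,43,77]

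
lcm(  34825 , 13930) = 69650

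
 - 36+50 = 14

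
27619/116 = 238 + 11/116 = 238.09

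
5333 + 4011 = 9344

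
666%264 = 138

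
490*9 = 4410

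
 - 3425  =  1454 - 4879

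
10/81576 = 5/40788=0.00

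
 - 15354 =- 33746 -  - 18392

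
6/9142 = 3/4571 = 0.00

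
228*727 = 165756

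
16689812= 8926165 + 7763647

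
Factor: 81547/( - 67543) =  - 7^(-1)*9649^( - 1 )*81547^1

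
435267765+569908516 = 1005176281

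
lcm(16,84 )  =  336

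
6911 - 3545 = 3366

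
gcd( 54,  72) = 18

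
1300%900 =400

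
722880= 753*960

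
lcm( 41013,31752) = 984312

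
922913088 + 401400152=1324313240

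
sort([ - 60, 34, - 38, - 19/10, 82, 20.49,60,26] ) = [  -  60,- 38, - 19/10, 20.49,26, 34, 60, 82]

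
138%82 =56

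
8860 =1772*5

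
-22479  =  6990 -29469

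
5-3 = 2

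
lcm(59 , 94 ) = 5546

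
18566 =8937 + 9629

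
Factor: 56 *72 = 2^6*3^2*7^1 = 4032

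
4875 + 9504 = 14379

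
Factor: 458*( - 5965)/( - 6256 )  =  2^ ( - 3 )*5^1*17^( - 1)*23^( - 1)*229^1*1193^1=   1365985/3128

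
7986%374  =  132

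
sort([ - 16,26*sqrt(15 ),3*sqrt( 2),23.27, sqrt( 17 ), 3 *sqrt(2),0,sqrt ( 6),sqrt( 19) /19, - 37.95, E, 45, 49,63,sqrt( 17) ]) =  [-37.95, -16,0, sqrt (19)/19, sqrt(6), E,sqrt(17),sqrt(17 ), 3*sqrt(2),3*sqrt (2), 23.27, 45,49,63,26*sqrt(15 )] 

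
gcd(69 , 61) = 1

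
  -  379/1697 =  -1 + 1318/1697 = - 0.22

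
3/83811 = 1/27937 = 0.00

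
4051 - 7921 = -3870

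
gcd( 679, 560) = 7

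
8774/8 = 4387/4  =  1096.75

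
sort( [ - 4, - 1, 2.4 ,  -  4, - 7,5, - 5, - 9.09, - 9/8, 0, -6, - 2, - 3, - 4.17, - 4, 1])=[ - 9.09, - 7,- 6, - 5, - 4.17,-4,- 4, - 4, - 3,  -  2, - 9/8,  -  1, 0, 1,2.4,  5 ] 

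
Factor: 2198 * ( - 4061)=-8926078=   - 2^1*7^1*31^1*131^1*157^1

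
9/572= 9/572 = 0.02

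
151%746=151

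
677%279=119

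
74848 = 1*74848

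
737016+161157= 898173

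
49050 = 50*981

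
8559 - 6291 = 2268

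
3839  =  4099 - 260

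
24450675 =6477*3775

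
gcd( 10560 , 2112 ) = 2112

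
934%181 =29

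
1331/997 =1331/997 = 1.34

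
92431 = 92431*1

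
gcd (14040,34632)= 936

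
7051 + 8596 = 15647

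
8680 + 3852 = 12532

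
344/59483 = 344/59483 = 0.01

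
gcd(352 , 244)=4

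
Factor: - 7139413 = -59^1*121007^1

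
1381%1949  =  1381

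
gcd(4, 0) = 4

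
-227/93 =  - 3+ 52/93 = - 2.44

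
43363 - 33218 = 10145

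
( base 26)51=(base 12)AB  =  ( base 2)10000011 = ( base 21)65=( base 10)131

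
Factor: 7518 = 2^1 * 3^1 * 7^1 * 179^1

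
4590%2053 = 484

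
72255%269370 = 72255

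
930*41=38130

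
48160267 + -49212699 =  - 1052432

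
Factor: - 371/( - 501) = 3^(- 1)*7^1*53^1*167^( - 1)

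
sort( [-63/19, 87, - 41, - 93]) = [ - 93, - 41,- 63/19,  87] 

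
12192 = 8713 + 3479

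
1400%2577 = 1400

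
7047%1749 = 51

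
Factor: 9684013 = 9684013^1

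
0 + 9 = 9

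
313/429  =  313/429 = 0.73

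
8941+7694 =16635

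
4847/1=4847= 4847.00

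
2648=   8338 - 5690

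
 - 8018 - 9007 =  - 17025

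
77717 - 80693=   - 2976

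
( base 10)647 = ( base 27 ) nq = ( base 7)1613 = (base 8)1207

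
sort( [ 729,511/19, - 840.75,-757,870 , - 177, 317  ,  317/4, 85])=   [ - 840.75, - 757,- 177, 511/19, 317/4, 85,317,  729, 870] 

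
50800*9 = 457200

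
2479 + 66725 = 69204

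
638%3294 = 638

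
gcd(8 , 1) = 1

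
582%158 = 108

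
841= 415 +426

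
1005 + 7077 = 8082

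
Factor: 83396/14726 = 41698/7363 = 2^1  *37^( - 1 )*199^ (  -  1 )*20849^1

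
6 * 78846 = 473076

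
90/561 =30/187 = 0.16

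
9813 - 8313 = 1500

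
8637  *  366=3161142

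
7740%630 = 180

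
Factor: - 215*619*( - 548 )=2^2*5^1*43^1 * 137^1*619^1 = 72930580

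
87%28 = 3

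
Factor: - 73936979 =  - 29^1 * 67^1*38053^1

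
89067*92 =8194164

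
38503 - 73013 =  - 34510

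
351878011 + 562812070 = 914690081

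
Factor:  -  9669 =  - 3^1*11^1*293^1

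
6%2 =0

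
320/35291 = 320/35291 = 0.01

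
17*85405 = 1451885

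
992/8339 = 32/269  =  0.12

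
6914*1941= 13420074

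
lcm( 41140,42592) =3620320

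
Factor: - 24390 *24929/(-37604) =304009155/18802 = 2^( - 1)* 3^2 *5^1*7^( - 1) * 17^(  -  1 ) * 79^( - 1) * 97^1 * 257^1*271^1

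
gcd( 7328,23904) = 32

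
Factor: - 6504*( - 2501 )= 16266504  =  2^3*3^1 * 41^1 * 61^1*271^1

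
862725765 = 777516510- - 85209255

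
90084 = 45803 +44281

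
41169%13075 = 1944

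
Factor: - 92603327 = -92603327^1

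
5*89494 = 447470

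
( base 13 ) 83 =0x6B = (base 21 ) 52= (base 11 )98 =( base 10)107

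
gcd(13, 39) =13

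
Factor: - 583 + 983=2^4*5^2 = 400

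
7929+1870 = 9799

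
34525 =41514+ -6989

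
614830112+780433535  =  1395263647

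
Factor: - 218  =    -  2^1*109^1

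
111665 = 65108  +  46557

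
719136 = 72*9988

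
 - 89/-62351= 89/62351 = 0.00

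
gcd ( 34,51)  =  17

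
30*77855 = 2335650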